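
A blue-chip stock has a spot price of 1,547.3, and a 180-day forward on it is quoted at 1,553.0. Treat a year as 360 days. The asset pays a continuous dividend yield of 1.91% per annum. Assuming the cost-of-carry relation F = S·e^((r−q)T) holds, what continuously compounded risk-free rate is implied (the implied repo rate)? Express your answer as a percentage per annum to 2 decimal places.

From F = S·e^((r−q)T): (r − q) = ln(F/S)/T
ln(1553.0/1547.3) = ln(1.003684) = 0.003677
(r − q) = 0.003677 / (180/360) = 0.007354
r = ln(F/S)/T + q = 0.007354 + 0.0191 = 0.026454
r = 2.65%

2.65%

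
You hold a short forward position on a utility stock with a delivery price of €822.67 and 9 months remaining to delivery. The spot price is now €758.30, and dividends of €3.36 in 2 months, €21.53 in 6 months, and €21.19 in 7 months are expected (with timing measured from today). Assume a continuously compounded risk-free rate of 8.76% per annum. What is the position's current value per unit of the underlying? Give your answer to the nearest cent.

€56.11

PV(remaining dividends) I = 3.36·e^(−0.0876·2/12) + 21.53·e^(−0.0876·6/12) + 21.19·e^(−0.0876·7/12) = 44.0530
Current forward F = (S − I)·e^(rT) = (758.30 − 44.0530)·e^(0.0876·9/12) = 714.2470 × 1.067906 = 762.7487
Value (long) = (F − K)·e^(−rT) = (762.7487 − 822.67) × 0.936412 = -56.1110
Short position value = −(long value) = €56.11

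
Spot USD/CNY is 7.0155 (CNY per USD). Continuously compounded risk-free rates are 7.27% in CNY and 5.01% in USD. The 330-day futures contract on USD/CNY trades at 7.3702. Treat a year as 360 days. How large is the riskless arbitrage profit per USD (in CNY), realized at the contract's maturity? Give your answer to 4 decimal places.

Fair futures: F* = S·e^(carry·T), with carry = (r_CNY − r_USD) = 0.0727 − 0.0501 = 0.0226
F* = 7.0155 · e^(0.0226 × 330/360) = 7.0155 · e^0.020717 = 7.0155 × 1.020933 = 7.1624
Market 7.3702 > fair 7.1624: forward overpriced → cash-and-carry (buy spot, short the forward).
At maturity, profit = |F_mkt − F*| = |7.3702 − 7.1624| = 0.2078 per USD (in CNY)

0.2078 per USD (in CNY)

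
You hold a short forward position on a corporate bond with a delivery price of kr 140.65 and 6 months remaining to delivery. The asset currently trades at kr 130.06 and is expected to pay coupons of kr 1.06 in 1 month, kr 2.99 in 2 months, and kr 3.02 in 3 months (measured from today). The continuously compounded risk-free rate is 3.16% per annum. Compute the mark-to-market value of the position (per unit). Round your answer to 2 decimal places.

kr 15.41

PV(remaining coupons) I = 1.06·e^(−0.0316·1/12) + 2.99·e^(−0.0316·2/12) + 3.02·e^(−0.0316·3/12) = 7.0277
Current forward F = (S − I)·e^(rT) = (130.06 − 7.0277)·e^(0.0316·6/12) = 123.0323 × 1.015925 = 124.9916
Value (long) = (F − K)·e^(−rT) = (124.9916 − 140.65) × 0.984324 = -15.4129
Short position value = −(long value) = kr 15.41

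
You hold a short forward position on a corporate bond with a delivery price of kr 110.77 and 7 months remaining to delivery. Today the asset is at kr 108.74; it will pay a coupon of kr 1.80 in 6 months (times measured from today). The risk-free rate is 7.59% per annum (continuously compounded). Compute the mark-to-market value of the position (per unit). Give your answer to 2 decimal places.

-kr 1.03

PV(remaining coupons) I = 1.80·e^(−0.0759·6/12) = 1.7330
Current forward F = (S − I)·e^(rT) = (108.74 − 1.7330)·e^(0.0759·7/12) = 107.0070 × 1.045270 = 111.8512
Value (long) = (F − K)·e^(−rT) = (111.8512 − 110.77) × 0.956691 = 1.0344
Short position value = −(long value) = -kr 1.03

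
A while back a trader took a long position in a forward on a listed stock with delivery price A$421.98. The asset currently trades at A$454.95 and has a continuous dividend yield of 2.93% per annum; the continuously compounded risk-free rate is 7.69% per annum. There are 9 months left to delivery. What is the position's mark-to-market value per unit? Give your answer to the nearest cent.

Current fair forward for the remaining 9 months: F = S·e^((r − q)·T), (r − q) = 0.0769 − 0.0293 = 0.0476
F = 454.95 · e^(0.0476 × 9/12) = 454.95 × 1.036345 = 471.4852
Value of long forward = (F − K)·e^(−rT) = (471.4852 − 421.98) · e^(−0.0769·9/12)
= 49.5052 × 0.943957 = 46.73

A$46.73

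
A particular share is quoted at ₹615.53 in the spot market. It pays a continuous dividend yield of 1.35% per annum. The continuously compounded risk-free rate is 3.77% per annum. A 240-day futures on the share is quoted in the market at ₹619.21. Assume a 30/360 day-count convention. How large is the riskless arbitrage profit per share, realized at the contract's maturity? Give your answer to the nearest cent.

Fair futures: F* = S·e^(carry·T), with carry = (r − q) = 0.0377 − 0.0135 = 0.0242
F* = 615.53 · e^(0.0242 × 240/360) = 615.53 · e^0.016133 = 615.53 × 1.016264 = ₹625.5410
Market ₹619.21 < fair ₹625.5410: forward underpriced → reverse cash-and-carry (short spot, go long the forward).
At maturity, profit = |F_mkt − F*| = |619.21 − 625.5410| = ₹6.33 per share

₹6.33 per share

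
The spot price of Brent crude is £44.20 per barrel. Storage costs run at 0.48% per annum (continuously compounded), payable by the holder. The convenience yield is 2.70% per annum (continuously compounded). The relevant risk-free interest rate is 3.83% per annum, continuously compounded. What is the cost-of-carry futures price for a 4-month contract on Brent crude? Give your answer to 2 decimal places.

Net carry = r + u − y = 0.0383 + 0.0048 − 0.0270 = 0.0161
F = S·e^((r+u−y)T) = 44.20 · e^(0.0161 × 4/12) = 44.20 · e^0.005367
= 44.20 × 1.005381 = £44.44 per barrel

£44.44 per barrel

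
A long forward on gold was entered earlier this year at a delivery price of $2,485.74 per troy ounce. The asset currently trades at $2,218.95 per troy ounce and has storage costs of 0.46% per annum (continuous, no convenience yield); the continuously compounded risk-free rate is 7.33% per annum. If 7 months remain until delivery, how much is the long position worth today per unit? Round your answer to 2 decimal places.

-$156.78 per troy ounce

Current fair forward for the remaining 7 months: F = S·e^((r + u)·T), (r + u) = 0.0733 + 0.0046 = 0.0779
F = 2218.95 · e^(0.0779 × 7/12) = 2218.95 × 1.04648996 = 2322.1089
Value of long forward = (F − K)·e^(−rT) = (2322.1089 − 2485.74) · e^(−0.0733·7/12)
= -163.6311 × 0.95814291 = -156.78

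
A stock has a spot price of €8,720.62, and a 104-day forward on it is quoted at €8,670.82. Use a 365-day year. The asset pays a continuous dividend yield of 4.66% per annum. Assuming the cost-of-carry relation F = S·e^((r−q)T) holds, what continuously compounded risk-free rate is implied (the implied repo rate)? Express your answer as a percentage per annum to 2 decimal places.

2.65%

From F = S·e^((r−q)T): (r − q) = ln(F/S)/T
ln(8670.82/8720.62) = ln(0.994289) = -0.005727
(r − q) = -0.005727 / (104/365) = -0.020100
r = ln(F/S)/T + q = -0.020100 + 0.0466 = 0.026500
r = 2.65%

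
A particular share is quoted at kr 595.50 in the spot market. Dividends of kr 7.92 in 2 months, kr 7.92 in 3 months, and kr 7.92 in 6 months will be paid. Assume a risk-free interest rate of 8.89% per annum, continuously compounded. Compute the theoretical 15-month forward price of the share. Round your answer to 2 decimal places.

PV(dividends) I = 7.92·e^(−0.0889·2/12) + 7.92·e^(−0.0889·3/12) + 7.92·e^(−0.0889·6/12)
I = 7.8035 + 7.7459 + 7.5757 = 23.1251
F = (S − I)·e^(rT) = (595.50 − 23.1251) · e^(0.0889·15/12)
= 572.3749 · e^0.111125 = 572.3749 × 1.117535 = kr 639.65

kr 639.65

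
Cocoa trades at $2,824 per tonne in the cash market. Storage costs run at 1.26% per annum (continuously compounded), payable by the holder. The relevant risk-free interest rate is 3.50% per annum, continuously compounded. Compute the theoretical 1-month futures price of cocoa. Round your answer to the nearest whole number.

$2,835 per tonne

Net carry = r + u − y = 0.0350 + 0.0126 − 0.0000 = 0.0476
F = S·e^((r+u−y)T) = 2824 · e^(0.0476 × 1/12) = 2824 · e^0.003967
= 2824 × 1.003975 = $2,835 per tonne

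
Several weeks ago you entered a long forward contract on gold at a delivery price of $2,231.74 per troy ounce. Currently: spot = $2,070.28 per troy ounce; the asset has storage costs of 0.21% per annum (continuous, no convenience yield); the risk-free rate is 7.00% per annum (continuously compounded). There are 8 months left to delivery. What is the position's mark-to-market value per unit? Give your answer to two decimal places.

Current fair forward for the remaining 8 months: F = S·e^((r + u)·T), (r + u) = 0.0700 + 0.0021 = 0.0721
F = 2070.28 · e^(0.0721 × 8/12) = 2070.28 × 1.04924060 = 2172.2218
Value of long forward = (F − K)·e^(−rT) = (2172.2218 − 2231.74) · e^(−0.0700·8/12)
= -59.5182 × 0.95440548 = -56.80

-$56.80 per troy ounce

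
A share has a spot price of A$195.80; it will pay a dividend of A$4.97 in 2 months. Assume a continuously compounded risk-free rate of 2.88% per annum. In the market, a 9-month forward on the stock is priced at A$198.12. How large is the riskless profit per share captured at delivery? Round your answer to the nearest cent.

PV(dividends) I = 4.97·e^(−0.0288·2/12) = 4.9462
Fair forward F* = (S − I)·e^(rT) = (195.80 − 4.9462)·e^0.021600 = 190.8538 × 1.021835 = 195.0211
Market A$198.12 > fair 195.0211: forward overpriced → cash-and-carry (borrow at r, buy the stock and collect the dividends, short the forward).
Profit at T = |F_mkt − F*| = |198.12 − 195.0211| = A$3.10 per share

A$3.10 per share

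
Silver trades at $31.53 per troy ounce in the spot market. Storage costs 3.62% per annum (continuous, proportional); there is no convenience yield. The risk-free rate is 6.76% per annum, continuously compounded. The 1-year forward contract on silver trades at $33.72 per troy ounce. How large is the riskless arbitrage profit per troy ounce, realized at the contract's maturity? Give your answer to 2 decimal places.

$1.26 per troy ounce

Fair forward: F* = S·e^(carry·T), with carry = (r + u) = 0.0676 + 0.0362 = 0.1038
F* = 31.53 · e^(0.1038 × 1) = 31.53 · e^0.103800 = 31.53 × 1.109379 = $34.9787
Market $33.72 < fair $34.9787: forward underpriced → reverse cash-and-carry (short spot, go long the forward).
At maturity, profit = |F_mkt − F*| = |33.72 − 34.9787| = $1.26 per troy ounce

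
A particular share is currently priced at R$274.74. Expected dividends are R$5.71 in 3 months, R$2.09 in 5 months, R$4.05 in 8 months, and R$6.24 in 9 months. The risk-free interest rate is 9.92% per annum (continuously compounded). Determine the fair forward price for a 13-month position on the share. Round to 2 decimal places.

PV(dividends) I = 5.71·e^(−0.0992·3/12) + 2.09·e^(−0.0992·5/12) + 4.05·e^(−0.0992·8/12) + 6.24·e^(−0.0992·9/12)
I = 5.5701 + 2.0054 + 3.7908 + 5.7926 = 17.1589
F = (S − I)·e^(rT) = (274.74 − 17.1589) · e^(0.0992·13/12)
= 257.5811 · e^0.107467 = 257.5811 × 1.113454 = R$286.80

R$286.80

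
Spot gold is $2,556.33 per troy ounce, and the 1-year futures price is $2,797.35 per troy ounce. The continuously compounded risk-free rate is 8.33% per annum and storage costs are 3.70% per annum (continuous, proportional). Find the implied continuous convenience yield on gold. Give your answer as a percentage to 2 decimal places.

3.02%

F = S·e^((r+u−y)T) ⇒ (r+u−y) = ln(F/S)/T
ln(2797.35/2556.33) = 0.090100; /T ⇒ 0.090100
y = r + u − ln(F/S)/T = 0.0833 + 0.0370 − 0.090100 = 0.030200
y = 3.02%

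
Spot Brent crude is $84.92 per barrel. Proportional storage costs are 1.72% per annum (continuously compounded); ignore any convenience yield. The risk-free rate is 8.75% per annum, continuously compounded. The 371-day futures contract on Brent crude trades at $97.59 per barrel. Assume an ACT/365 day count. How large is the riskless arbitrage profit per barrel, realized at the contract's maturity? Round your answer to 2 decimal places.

Fair futures: F* = S·e^(carry·T), with carry = (r + u) = 0.0875 + 0.0172 = 0.1047
F* = 84.92 · e^(0.1047 × 371/365) = 84.92 · e^0.106421 = 84.92 × 1.112290 = $94.4557
Market $97.59 > fair $94.4557: forward overpriced → cash-and-carry (buy spot, short the forward).
At maturity, profit = |F_mkt − F*| = |97.59 − 94.4557| = $3.13 per barrel

$3.13 per barrel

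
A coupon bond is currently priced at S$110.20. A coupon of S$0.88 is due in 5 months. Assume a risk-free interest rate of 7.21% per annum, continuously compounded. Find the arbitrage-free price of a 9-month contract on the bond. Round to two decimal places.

PV(coupons) I = 0.88·e^(−0.0721·5/12)
I = 0.8540
F = (S − I)·e^(rT) = (110.20 − 0.8540) · e^(0.0721·9/12)
= 109.3460 · e^0.054075 = 109.3460 × 1.055564 = S$115.42

S$115.42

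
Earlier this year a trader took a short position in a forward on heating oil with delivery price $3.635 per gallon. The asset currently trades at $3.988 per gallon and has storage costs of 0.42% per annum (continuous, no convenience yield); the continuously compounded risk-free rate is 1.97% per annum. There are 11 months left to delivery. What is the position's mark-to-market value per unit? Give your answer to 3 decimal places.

-$0.433 per gallon

Current fair forward for the remaining 11 months: F = S·e^((r + u)·T), (r + u) = 0.0197 + 0.0042 = 0.0239
F = 3.988 · e^(0.0239 × 11/12) = 3.988 × 1.022150 = 4.0763
Value of long forward = (F − K)·e^(−rT) = (4.0763 − 3.635) · e^(−0.0197·11/12)
= 0.4413 × 0.982104 = 0.433
Short position value = −(long value) = -$0.433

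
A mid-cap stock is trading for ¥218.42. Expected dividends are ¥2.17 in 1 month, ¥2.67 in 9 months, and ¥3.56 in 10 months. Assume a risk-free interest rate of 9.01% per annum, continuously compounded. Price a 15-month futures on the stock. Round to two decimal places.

PV(dividends) I = 2.17·e^(−0.0901·1/12) + 2.67·e^(−0.0901·9/12) + 3.56·e^(−0.0901·10/12)
I = 2.1538 + 2.4955 + 3.3025 = 7.9518
F = (S − I)·e^(rT) = (218.42 − 7.9518) · e^(0.0901·15/12)
= 210.4682 · e^0.112625 = 210.4682 × 1.119212 = ¥235.56

¥235.56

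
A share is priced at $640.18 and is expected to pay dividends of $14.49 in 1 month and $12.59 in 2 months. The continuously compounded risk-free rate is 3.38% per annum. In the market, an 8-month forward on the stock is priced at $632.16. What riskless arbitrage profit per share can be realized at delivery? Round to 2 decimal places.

$4.97 per share

PV(dividends) I = 14.49·e^(−0.0338·1/12) + 12.59·e^(−0.0338·2/12) = 26.9685
Fair forward F* = (S − I)·e^(rT) = (640.18 − 26.9685)·e^0.022533 = 613.2115 × 1.022789 = 627.1860
Market $632.16 > fair 627.1860: forward overpriced → cash-and-carry (borrow at r, buy the stock and collect the dividends, short the forward).
Profit at T = |F_mkt − F*| = |632.16 − 627.1860| = $4.97 per share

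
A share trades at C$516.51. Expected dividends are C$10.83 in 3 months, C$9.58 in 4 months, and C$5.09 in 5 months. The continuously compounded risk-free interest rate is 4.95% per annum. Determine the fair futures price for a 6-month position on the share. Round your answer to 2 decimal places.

C$503.72

PV(dividends) I = 10.83·e^(−0.0495·3/12) + 9.58·e^(−0.0495·4/12) + 5.09·e^(−0.0495·5/12)
I = 10.6968 + 9.4232 + 4.9861 = 25.1061
F = (S − I)·e^(rT) = (516.51 − 25.1061) · e^(0.0495·6/12)
= 491.4039 · e^0.024750 = 491.4039 × 1.025059 = C$503.72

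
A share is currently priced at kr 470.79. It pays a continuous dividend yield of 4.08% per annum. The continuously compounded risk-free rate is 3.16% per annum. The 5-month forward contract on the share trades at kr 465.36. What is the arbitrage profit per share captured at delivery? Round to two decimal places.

kr 3.63 per share

Fair forward: F* = S·e^(carry·T), with carry = (r − q) = 0.0316 − 0.0408 = -0.0092
F* = 470.79 · e^(-0.0092 × 5/12) = 470.79 · e^-0.003833 = 470.79 × 0.996174 = kr 468.9888
Market kr 465.36 < fair kr 468.9888: forward underpriced → reverse cash-and-carry (short spot, go long the forward).
At maturity, profit = |F_mkt − F*| = |465.36 − 468.9888| = kr 3.63 per share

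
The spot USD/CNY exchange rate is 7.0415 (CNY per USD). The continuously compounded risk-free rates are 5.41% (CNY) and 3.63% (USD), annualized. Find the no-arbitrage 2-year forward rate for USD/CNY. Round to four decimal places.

F = S·e^((r_CNY − r_USD)T) = 7.0415 · e^((0.0541 − 0.0363) × 2)
= 7.0415 · e^0.035600 = 7.0415 × 1.036241
F = 7.2967 CNY per USD

7.2967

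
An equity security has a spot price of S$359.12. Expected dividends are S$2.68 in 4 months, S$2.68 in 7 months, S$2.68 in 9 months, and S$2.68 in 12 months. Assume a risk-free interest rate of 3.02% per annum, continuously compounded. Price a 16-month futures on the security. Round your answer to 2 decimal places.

PV(dividends) I = 2.68·e^(−0.0302·4/12) + 2.68·e^(−0.0302·7/12) + 2.68·e^(−0.0302·9/12) + 2.68·e^(−0.0302·12/12)
I = 2.6532 + 2.6332 + 2.6200 + 2.6003 = 10.5067
F = (S − I)·e^(rT) = (359.12 − 10.5067) · e^(0.0302·16/12)
= 348.6133 · e^0.040267 = 348.6133 × 1.041089 = S$362.94

S$362.94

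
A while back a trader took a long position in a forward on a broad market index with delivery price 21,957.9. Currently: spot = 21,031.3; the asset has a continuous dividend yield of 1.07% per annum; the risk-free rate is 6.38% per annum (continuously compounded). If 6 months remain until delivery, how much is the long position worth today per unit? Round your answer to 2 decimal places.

Current fair forward for the remaining 6 months: F = S·e^((r − q)·T), (r − q) = 0.0638 − 0.0107 = 0.0531
F = 21031.3 · e^(0.0531 × 6/12) = 21031.3 × 1.02690559 = 21597.1595
Value of long forward = (F − K)·e^(−rT) = (21597.1595 − 21957.9) · e^(−0.0638·6/12)
= -360.7405 × 0.96860344 = -349.41

-349.41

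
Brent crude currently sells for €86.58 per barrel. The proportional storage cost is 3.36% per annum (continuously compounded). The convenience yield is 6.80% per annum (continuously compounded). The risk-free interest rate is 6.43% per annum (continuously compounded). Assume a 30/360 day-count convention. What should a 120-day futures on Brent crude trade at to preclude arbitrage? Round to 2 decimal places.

Net carry = r + u − y = 0.0643 + 0.0336 − 0.0680 = 0.0299
F = S·e^((r+u−y)T) = 86.58 · e^(0.0299 × 120/360) = 86.58 · e^0.009967
= 86.58 × 1.010017 = €87.45 per barrel

€87.45 per barrel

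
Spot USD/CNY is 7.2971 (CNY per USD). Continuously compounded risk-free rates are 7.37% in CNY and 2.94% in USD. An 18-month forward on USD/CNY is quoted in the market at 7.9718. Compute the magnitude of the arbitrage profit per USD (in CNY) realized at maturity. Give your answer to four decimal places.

Fair forward: F* = S·e^(carry·T), with carry = (r_CNY − r_USD) = 0.0737 − 0.0294 = 0.0443
F* = 7.2971 · e^(0.0443 × 18/12) = 7.2971 · e^0.066450 = 7.2971 × 1.068708 = 7.7985
Market 7.9718 > fair 7.7985: forward overpriced → cash-and-carry (buy spot, short the forward).
At maturity, profit = |F_mkt − F*| = |7.9718 − 7.7985| = 0.1733 per USD (in CNY)

0.1733 per USD (in CNY)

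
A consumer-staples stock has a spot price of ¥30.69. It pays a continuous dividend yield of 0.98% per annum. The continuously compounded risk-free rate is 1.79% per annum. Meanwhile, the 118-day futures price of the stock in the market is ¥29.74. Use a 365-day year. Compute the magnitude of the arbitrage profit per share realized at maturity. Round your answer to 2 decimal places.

Fair futures: F* = S·e^(carry·T), with carry = (r − q) = 0.0179 − 0.0098 = 0.0081
F* = 30.69 · e^(0.0081 × 118/365) = 30.69 · e^0.002619 = 30.69 × 1.002622 = ¥30.7705
Market ¥29.74 < fair ¥30.7705: forward underpriced → reverse cash-and-carry (short spot, go long the forward).
At maturity, profit = |F_mkt − F*| = |29.74 − 30.7705| = ¥1.03 per share

¥1.03 per share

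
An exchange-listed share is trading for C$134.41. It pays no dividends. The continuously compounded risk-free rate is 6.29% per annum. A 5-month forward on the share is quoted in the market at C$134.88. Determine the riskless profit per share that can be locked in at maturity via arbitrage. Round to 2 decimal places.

C$3.10 per share

Fair forward: F* = S·e^(carry·T), with carry = r = 0.0629
F* = 134.41 · e^(0.0629 × 5/12) = 134.41 · e^0.026208 = 134.41 × 1.026554 = C$137.9791
Market C$134.88 < fair C$137.9791: forward underpriced → reverse cash-and-carry (short spot, go long the forward).
At maturity, profit = |F_mkt − F*| = |134.88 − 137.9791| = C$3.10 per share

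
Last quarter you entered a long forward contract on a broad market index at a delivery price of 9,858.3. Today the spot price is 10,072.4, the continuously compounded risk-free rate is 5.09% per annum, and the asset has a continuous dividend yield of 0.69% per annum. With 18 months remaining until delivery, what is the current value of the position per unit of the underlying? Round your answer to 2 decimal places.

835.05

Current fair forward for the remaining 18 months: F = S·e^((r − q)·T), (r − q) = 0.0509 − 0.0069 = 0.0440
F = 10072.4 · e^(0.0440 × 18/12) = 10072.4 × 1.06822672 = 10759.6068
Value of long forward = (F − K)·e^(−rT) = (10759.6068 − 9858.3) · e^(−0.0509·18/12)
= 901.3068 × 0.92649188 = 835.05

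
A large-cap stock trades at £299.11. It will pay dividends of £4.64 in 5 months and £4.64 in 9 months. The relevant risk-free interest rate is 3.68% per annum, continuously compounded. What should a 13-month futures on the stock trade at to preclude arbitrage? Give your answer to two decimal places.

£301.82

PV(dividends) I = 4.64·e^(−0.0368·5/12) + 4.64·e^(−0.0368·9/12)
I = 4.5694 + 4.5137 = 9.0831
F = (S − I)·e^(rT) = (299.11 − 9.0831) · e^(0.0368·13/12)
= 290.0269 · e^0.039867 = 290.0269 × 1.040672 = £301.82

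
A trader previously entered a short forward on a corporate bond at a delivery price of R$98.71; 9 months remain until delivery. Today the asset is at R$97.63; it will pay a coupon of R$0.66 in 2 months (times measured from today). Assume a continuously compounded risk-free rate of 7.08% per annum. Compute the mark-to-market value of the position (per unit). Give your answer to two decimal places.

-R$3.37

PV(remaining coupons) I = 0.66·e^(−0.0708·2/12) = 0.6523
Current forward F = (S − I)·e^(rT) = (97.63 − 0.6523)·e^(0.0708·9/12) = 96.9777 × 1.054535 = 102.2664
Value (long) = (F − K)·e^(−rT) = (102.2664 − 98.71) × 0.948285 = 3.3725
Short position value = −(long value) = -R$3.37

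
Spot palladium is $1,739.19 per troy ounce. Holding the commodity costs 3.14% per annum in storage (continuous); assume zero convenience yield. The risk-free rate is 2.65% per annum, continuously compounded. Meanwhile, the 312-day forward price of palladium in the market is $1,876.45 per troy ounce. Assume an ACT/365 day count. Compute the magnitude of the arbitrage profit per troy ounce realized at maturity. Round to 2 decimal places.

Fair forward: F* = S·e^(carry·T), with carry = (r + u) = 0.0265 + 0.0314 = 0.0579
F* = 1739.19 · e^(0.0579 × 312/365) = 1739.19 · e^0.04949260 = 1739.19 × 1.05073782 = $1827.4327
Market $1876.45 > fair $1827.4327: forward overpriced → cash-and-carry (buy spot, short the forward).
At maturity, profit = |F_mkt − F*| = |1876.45 − 1827.4327| = $49.02 per troy ounce

$49.02 per troy ounce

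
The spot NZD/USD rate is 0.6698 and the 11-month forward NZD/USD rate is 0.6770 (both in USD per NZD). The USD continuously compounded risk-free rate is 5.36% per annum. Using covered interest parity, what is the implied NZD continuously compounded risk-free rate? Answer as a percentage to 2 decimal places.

4.19%

F = S·e^((r_USD − r_NZD)T) ⇒ r_NZD = r_USD − ln(F/S)/T
ln(0.6770/0.6698) = 0.010692; /(11/12) = 0.011664
r_NZD = 0.0536 − 0.011664 = 0.041936
r_NZD = 4.19%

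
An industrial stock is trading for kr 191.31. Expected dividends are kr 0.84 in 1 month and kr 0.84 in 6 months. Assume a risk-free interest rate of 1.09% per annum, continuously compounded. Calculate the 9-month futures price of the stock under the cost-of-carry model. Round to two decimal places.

PV(dividends) I = 0.84·e^(−0.0109·1/12) + 0.84·e^(−0.0109·6/12)
I = 0.8392 + 0.8354 = 1.6746
F = (S − I)·e^(rT) = (191.31 − 1.6746) · e^(0.0109·9/12)
= 189.6354 · e^0.008175 = 189.6354 × 1.008209 = kr 191.19

kr 191.19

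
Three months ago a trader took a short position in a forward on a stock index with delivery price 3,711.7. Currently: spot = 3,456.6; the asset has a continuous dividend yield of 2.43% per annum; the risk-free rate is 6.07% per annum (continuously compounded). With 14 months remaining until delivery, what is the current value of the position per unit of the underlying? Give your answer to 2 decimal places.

Current fair forward for the remaining 14 months: F = S·e^((r − q)·T), (r − q) = 0.0607 − 0.0243 = 0.0364
F = 3456.6 · e^(0.0364 × 14/12) = 3456.6 × 1.04338128 = 3606.5517
Value of long forward = (F − K)·e^(−rT) = (3606.5517 − 3711.7) · e^(−0.0607·14/12)
= -105.1483 × 0.93163268 = -97.96
Short position value = −(long value) = 97.96

97.96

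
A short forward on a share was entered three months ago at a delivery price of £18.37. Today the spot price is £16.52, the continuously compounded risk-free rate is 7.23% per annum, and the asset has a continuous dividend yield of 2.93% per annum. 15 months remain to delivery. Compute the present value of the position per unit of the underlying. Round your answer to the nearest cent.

Current fair forward for the remaining 15 months: F = S·e^((r − q)·T), (r − q) = 0.0723 − 0.0293 = 0.0430
F = 16.52 · e^(0.0430 × 15/12) = 16.52 × 1.055221 = 17.4323
Value of long forward = (F − K)·e^(−rT) = (17.4323 − 18.37) · e^(−0.0723·15/12)
= -0.9377 × 0.913589 = -0.86
Short position value = −(long value) = £0.86

£0.86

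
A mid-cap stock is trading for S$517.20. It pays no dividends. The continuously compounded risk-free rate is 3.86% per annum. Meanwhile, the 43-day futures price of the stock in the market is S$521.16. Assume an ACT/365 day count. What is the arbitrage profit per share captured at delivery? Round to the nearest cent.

S$1.60 per share

Fair futures: F* = S·e^(carry·T), with carry = r = 0.0386
F* = 517.20 · e^(0.0386 × 43/365) = 517.20 · e^0.004547 = 517.20 × 1.004557 = S$519.5569
Market S$521.16 > fair S$519.5569: forward overpriced → cash-and-carry (buy spot, short the forward).
At maturity, profit = |F_mkt − F*| = |521.16 − 519.5569| = S$1.60 per share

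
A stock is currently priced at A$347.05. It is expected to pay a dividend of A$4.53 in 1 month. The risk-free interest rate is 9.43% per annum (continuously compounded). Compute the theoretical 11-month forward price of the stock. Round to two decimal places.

PV(dividends) I = 4.53·e^(−0.0943·1/12)
I = 4.4945
F = (S − I)·e^(rT) = (347.05 − 4.4945) · e^(0.0943·11/12)
= 342.5555 · e^0.086442 = 342.5555 × 1.090288 = A$373.48

A$373.48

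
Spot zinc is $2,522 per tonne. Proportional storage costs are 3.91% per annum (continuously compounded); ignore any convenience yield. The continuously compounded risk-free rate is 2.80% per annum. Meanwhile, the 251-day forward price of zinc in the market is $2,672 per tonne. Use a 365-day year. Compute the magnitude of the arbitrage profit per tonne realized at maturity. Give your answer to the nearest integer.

$31 per tonne

Fair forward: F* = S·e^(carry·T), with carry = (r + u) = 0.0280 + 0.0391 = 0.0671
F* = 2522 · e^(0.0671 × 251/365) = 2522 · e^0.046143 = 2522 × 1.047224 = $2641.0989
Market $2672 > fair $2641.0989: forward overpriced → cash-and-carry (buy spot, short the forward).
At maturity, profit = |F_mkt − F*| = |2672 − 2641.0989| = $31 per tonne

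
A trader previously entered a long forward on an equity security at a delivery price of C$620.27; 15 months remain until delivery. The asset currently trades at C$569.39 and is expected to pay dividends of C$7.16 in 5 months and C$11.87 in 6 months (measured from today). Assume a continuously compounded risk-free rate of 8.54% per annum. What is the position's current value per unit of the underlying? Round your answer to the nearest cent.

-C$6.36

PV(remaining dividends) I = 7.16·e^(−0.0854·5/12) + 11.87·e^(−0.0854·6/12) = 18.2835
Current forward F = (S − I)·e^(rT) = (569.39 − 18.2835)·e^(0.0854·15/12) = 551.1065 × 1.112656 = 613.1920
Value (long) = (F − K)·e^(−rT) = (613.1920 − 620.27) × 0.898750 = -6.3614
Value = -C$6.36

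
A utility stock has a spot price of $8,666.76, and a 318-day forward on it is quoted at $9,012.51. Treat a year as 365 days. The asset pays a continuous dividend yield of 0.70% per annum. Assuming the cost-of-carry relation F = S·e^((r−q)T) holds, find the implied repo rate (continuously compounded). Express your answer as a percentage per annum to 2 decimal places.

5.19%

From F = S·e^((r−q)T): (r − q) = ln(F/S)/T
ln(9012.51/8666.76) = ln(1.039894) = 0.039119
(r − q) = 0.039119 / (318/365) = 0.044901
r = ln(F/S)/T + q = 0.044901 + 0.0070 = 0.051901
r = 5.19%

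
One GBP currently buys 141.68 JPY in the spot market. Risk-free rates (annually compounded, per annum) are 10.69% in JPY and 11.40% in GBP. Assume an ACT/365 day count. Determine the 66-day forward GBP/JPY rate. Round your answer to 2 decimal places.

141.52

By covered interest parity, F = S · (1+r_JPY)^T / (1+r_GBP)^T
= 141.68 × 1.018535 / 1.019713 = 141.68 × 0.998845
F = 141.52 JPY per GBP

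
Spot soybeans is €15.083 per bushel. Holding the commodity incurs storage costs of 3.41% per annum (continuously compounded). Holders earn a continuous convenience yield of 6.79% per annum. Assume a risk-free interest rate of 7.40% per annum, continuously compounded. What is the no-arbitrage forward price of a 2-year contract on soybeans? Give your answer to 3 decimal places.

€16.346 per bushel

Net carry = r + u − y = 0.0740 + 0.0341 − 0.0679 = 0.0402
F = S·e^((r+u−y)T) = 15.083 · e^(0.0402 × 2) = 15.083 · e^0.080400
= 15.083 × 1.083720 = €16.346 per bushel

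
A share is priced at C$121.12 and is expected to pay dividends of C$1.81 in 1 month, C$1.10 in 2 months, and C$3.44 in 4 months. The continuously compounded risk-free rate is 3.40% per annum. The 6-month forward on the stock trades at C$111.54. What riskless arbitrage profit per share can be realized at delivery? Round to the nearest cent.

PV(dividends) I = 1.81·e^(−0.0340·1/12) + 1.10·e^(−0.0340·2/12) + 3.44·e^(−0.0340·4/12) = 6.2999
Fair forward F* = (S − I)·e^(rT) = (121.12 − 6.2999)·e^0.017000 = 114.8201 × 1.017145 = 116.7887
Market C$111.54 < fair 116.7887: forward underpriced → reverse cash-and-carry (short the stock, invest proceeds at r, pay the dividends, go long the forward).
Profit at T = |F_mkt − F*| = |111.54 − 116.7887| = C$5.25 per share

C$5.25 per share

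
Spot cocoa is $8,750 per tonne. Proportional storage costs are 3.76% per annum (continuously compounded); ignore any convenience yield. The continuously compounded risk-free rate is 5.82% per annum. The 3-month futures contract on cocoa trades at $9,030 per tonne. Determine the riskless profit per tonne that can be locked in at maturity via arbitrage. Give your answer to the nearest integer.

$68 per tonne

Fair futures: F* = S·e^(carry·T), with carry = (r + u) = 0.0582 + 0.0376 = 0.0958
F* = 8750 · e^(0.0958 × 3/12) = 8750 · e^0.023950 = 8750 × 1.024239 = $8962.0912
Market $9030 > fair $8962.0912: forward overpriced → cash-and-carry (buy spot, short the forward).
At maturity, profit = |F_mkt − F*| = |9030 − 8962.0912| = $68 per tonne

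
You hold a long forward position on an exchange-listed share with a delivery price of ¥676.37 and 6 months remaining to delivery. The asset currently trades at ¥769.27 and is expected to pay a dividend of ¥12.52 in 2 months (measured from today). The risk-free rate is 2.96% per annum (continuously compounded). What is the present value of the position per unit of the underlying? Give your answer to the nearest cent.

¥90.38

PV(remaining dividends) I = 12.52·e^(−0.0296·2/12) = 12.4584
Current forward F = (S − I)·e^(rT) = (769.27 − 12.4584)·e^(0.0296·6/12) = 756.8116 × 1.014910 = 768.0957
Value (long) = (F − K)·e^(−rT) = (768.0957 − 676.37) × 0.985309 = 90.3782
Value = ¥90.38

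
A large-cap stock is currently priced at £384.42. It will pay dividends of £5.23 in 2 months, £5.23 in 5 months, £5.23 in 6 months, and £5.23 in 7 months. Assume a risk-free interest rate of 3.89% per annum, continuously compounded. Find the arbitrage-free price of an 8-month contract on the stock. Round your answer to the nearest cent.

PV(dividends) I = 5.23·e^(−0.0389·2/12) + 5.23·e^(−0.0389·5/12) + 5.23·e^(−0.0389·6/12) + 5.23·e^(−0.0389·7/12)
I = 5.1962 + 5.1459 + 5.1293 + 5.1127 = 20.5841
F = (S − I)·e^(rT) = (384.42 − 20.5841) · e^(0.0389·8/12)
= 363.8359 · e^0.025933 = 363.8359 × 1.026272 = £373.39

£373.39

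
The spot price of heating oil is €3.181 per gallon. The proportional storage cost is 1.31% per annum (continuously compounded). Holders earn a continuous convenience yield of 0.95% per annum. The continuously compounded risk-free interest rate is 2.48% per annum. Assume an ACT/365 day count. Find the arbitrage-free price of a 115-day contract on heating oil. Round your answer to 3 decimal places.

Net carry = r + u − y = 0.0248 + 0.0131 − 0.0095 = 0.0284
F = S·e^((r+u−y)T) = 3.181 · e^(0.0284 × 115/365) = 3.181 · e^0.008948
= 3.181 × 1.008988 = €3.210 per gallon

€3.210 per gallon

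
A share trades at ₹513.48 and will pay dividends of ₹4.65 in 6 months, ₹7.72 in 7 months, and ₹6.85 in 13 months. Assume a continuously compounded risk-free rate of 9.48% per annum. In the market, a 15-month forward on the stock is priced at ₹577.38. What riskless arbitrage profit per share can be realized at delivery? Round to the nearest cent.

₹19.48 per share

PV(dividends) I = 4.65·e^(−0.0948·6/12) + 7.72·e^(−0.0948·7/12) + 6.85·e^(−0.0948·13/12) = 17.9208
Fair forward F* = (S − I)·e^(rT) = (513.48 − 17.9208)·e^0.118500 = 495.5592 × 1.125807 = 557.9040
Market ₹577.38 > fair 557.9040: forward overpriced → cash-and-carry (borrow at r, buy the stock and collect the dividends, short the forward).
Profit at T = |F_mkt − F*| = |577.38 − 557.9040| = ₹19.48 per share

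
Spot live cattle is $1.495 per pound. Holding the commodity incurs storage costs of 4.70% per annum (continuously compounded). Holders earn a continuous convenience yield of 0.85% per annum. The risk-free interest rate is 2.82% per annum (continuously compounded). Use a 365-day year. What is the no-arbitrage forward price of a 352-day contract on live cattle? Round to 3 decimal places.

$1.594 per pound

Net carry = r + u − y = 0.0282 + 0.0470 − 0.0085 = 0.0667
F = S·e^((r+u−y)T) = 1.495 · e^(0.0667 × 352/365) = 1.495 · e^0.064324
= 1.495 × 1.066438 = $1.594 per pound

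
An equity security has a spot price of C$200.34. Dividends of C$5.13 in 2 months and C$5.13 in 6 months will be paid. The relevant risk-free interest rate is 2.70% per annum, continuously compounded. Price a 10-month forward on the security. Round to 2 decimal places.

C$194.50

PV(dividends) I = 5.13·e^(−0.0270·2/12) + 5.13·e^(−0.0270·6/12)
I = 5.1070 + 5.0612 = 10.1682
F = (S − I)·e^(rT) = (200.34 − 10.1682) · e^(0.0270·10/12)
= 190.1718 · e^0.022500 = 190.1718 × 1.022755 = C$194.50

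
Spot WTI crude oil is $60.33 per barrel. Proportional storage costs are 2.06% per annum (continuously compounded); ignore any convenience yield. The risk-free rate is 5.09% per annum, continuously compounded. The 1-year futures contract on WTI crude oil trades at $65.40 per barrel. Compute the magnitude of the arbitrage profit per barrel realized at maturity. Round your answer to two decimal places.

$0.60 per barrel

Fair futures: F* = S·e^(carry·T), with carry = (r + u) = 0.0509 + 0.0206 = 0.0715
F* = 60.33 · e^(0.0715 × 1) = 60.33 · e^0.071500 = 60.33 × 1.074118 = $64.8015
Market $65.40 > fair $64.8015: forward overpriced → cash-and-carry (buy spot, short the forward).
At maturity, profit = |F_mkt − F*| = |65.40 − 64.8015| = $0.60 per barrel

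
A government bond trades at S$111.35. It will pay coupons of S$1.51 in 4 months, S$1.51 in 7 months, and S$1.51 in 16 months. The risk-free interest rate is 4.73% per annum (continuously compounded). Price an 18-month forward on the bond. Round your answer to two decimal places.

S$114.84

PV(coupons) I = 1.51·e^(−0.0473·4/12) + 1.51·e^(−0.0473·7/12) + 1.51·e^(−0.0473·16/12)
I = 1.4864 + 1.4689 + 1.4177 = 4.3730
F = (S − I)·e^(rT) = (111.35 − 4.3730) · e^(0.0473·18/12)
= 106.9770 · e^0.070950 = 106.9770 × 1.073528 = S$114.84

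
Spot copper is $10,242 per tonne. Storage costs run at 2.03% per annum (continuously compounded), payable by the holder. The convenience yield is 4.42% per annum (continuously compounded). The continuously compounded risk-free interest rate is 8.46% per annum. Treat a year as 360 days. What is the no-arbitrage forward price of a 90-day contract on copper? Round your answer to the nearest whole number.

Net carry = r + u − y = 0.0846 + 0.0203 − 0.0442 = 0.0607
F = S·e^((r+u−y)T) = 10242 · e^(0.0607 × 90/360) = 10242 · e^0.015175
= 10242 × 1.015291 = $10,399 per tonne

$10,399 per tonne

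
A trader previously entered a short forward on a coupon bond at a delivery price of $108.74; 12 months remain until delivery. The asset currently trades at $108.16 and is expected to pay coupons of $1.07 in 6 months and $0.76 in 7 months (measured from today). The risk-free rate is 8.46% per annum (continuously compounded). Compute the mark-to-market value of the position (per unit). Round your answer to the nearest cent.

PV(remaining coupons) I = 1.07·e^(−0.0846·6/12) + 0.76·e^(−0.0846·7/12) = 1.7491
Current forward F = (S − I)·e^(rT) = (108.16 − 1.7491)·e^(0.0846·12/12) = 106.4109 × 1.088282 = 115.8051
Value (long) = (F − K)·e^(−rT) = (115.8051 − 108.74) × 0.918880 = 6.4920
Short position value = −(long value) = -$6.49

-$6.49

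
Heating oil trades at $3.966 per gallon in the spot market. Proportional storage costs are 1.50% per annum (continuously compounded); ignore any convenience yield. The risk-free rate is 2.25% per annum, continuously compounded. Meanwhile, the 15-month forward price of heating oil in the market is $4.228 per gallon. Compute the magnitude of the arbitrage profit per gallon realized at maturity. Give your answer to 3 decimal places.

$0.072 per gallon

Fair forward: F* = S·e^(carry·T), with carry = (r + u) = 0.0225 + 0.0150 = 0.0375
F* = 3.966 · e^(0.0375 × 15/12) = 3.966 · e^0.046875 = 3.966 × 1.047991 = $4.1563
Market $4.228 > fair $4.1563: forward overpriced → cash-and-carry (buy spot, short the forward).
At maturity, profit = |F_mkt − F*| = |4.228 − 4.1563| = $0.072 per gallon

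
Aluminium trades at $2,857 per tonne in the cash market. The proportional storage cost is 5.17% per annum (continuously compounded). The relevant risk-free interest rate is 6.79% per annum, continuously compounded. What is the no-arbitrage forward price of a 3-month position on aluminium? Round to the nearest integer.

Net carry = r + u − y = 0.0679 + 0.0517 − 0.0000 = 0.1196
F = S·e^((r+u−y)T) = 2857 · e^(0.1196 × 3/12) = 2857 · e^0.029900
= 2857 × 1.030351 = $2,944 per tonne

$2,944 per tonne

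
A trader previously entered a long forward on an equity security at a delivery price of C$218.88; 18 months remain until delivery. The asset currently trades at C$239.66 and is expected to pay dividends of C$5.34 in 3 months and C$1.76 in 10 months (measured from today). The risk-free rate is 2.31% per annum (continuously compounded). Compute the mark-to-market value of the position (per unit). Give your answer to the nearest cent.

C$21.20

PV(remaining dividends) I = 5.34·e^(−0.0231·3/12) + 1.76·e^(−0.0231·10/12) = 7.0357
Current forward F = (S − I)·e^(rT) = (239.66 − 7.0357)·e^(0.0231·18/12) = 232.6243 × 1.035257 = 240.8259
Value (long) = (F − K)·e^(−rT) = (240.8259 − 218.88) × 0.965943 = 21.1985
Value = C$21.20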